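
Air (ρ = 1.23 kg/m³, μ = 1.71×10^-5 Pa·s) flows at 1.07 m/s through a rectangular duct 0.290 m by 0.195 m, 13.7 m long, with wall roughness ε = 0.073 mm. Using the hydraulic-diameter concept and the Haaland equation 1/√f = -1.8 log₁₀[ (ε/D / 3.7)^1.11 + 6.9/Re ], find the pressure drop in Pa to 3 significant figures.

ΔP ≈ 1.12 Pa

Hydraulic diameter D_h = 4A/P = 4·(0.29·0.195)/(2·(0.29+0.195)) = 0.2262/0.97 = 0.2332 m.
Re = ρVD_h/μ = 1.23·1.07·0.2332/1.71e-05 = 1.795e+04.
ε/D_h = 7.3e-05/0.2332 = 0.000313; Haaland gives 1/√f = -1.8 log₁₀[3.02e-05+0.000384] = 6.088, so f = 0.02698.
ΔP = f(L/D_h)(ρV²/2) = 0.02698·13.7/0.2332·0.7041 = 1.116 Pa.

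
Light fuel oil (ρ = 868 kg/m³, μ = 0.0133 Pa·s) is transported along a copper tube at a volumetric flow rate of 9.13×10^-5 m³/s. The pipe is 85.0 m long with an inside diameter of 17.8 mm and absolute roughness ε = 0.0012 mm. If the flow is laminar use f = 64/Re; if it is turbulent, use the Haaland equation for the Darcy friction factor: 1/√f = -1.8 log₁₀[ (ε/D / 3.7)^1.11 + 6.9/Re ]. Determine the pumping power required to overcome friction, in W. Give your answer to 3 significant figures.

P ≈ 3.82 W

Cross-sectional area A = πD²/4 = π(0.0178)²/4 = 0.0002488 m²; mean velocity V = Q/A = 9.13e-05/0.0002488 = 0.3669 m/s.
Reynolds number Re = ρVD/μ = 868 · 0.3669 · 0.0178 / 0.0133 = 426.2.
Re < 2300 → laminar flow, so f = 64/Re = 64/426.2 = 0.1502 (the turbulent correlation is not needed).
Darcy-Weisbach: ΔP = f(L/D)(ρV²/2) = 0.1502·(85/0.0178)·(868·0.3669²/2) = 0.1502·4775·58.42 = 4.189e+04 Pa.
Pumping power P = QΔP = 9.13e-05·4.189e+04 = 3.825 W = 3.82 W.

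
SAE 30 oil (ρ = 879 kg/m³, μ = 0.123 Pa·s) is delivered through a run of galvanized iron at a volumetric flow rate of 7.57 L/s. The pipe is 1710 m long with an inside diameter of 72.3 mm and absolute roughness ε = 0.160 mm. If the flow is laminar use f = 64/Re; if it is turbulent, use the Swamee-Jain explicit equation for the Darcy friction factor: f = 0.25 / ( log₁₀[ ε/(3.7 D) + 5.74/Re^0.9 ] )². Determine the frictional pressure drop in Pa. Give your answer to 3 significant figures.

Q = 7.57 L/s = 7.57/1000 = 0.00757 m³/s.
Cross-sectional area A = πD²/4 = π(0.0723)²/4 = 0.004106 m²; mean velocity V = Q/A = 0.00757/0.004106 = 1.844 m/s.
Reynolds number Re = ρVD/μ = 879 · 1.844 · 0.0723 / 0.123 = 952.7.
Re < 2300 → laminar flow, so f = 64/Re = 64/952.7 = 0.06718 (the turbulent correlation is not needed).
Darcy-Weisbach: ΔP = f(L/D)(ρV²/2) = 0.06718·(1710/0.0723)·(879·1.844²/2) = 0.06718·2.365e+04·1494 = 2.374e+06 Pa.

ΔP ≈ 2.37×10^6 Pa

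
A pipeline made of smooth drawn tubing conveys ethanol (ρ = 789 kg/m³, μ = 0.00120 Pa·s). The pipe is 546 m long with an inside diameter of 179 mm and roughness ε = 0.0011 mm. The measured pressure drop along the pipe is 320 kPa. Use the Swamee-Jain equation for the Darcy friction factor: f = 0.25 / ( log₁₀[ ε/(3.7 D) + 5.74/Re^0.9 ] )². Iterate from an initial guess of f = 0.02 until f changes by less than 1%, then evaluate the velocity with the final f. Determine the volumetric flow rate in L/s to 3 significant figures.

Q ≈ 114 L/s

Rearranging Darcy-Weisbach: V = √(2·ΔP·D/(f·L·ρ)). With ε/D = 1.1e-06/0.179 = 6.15e-06, iterate starting from f = 0.02:
  f = 0.02 → V = √(2·3.2e+05·0.179/(0.02·546·789)) = 3.646 m/s; Re = ρVD/μ = 4.292e+05; f → 0.01355
  f = 0.01355 → V = 4.431 m/s; Re = 5.215e+05; f → 0.01309
  f = 0.01309 → V = 4.506 m/s; Re = 5.304e+05; f → 0.01306
Converged (Δf/f < 1%). With the final f = 0.01306: V = √(2·3.2e+05·0.179/(0.01306·546·789)) = 4.513 m/s.
Q = V·A = 4.513·(π/4·0.179²) = 0.1136 m³/s = 114 L/s.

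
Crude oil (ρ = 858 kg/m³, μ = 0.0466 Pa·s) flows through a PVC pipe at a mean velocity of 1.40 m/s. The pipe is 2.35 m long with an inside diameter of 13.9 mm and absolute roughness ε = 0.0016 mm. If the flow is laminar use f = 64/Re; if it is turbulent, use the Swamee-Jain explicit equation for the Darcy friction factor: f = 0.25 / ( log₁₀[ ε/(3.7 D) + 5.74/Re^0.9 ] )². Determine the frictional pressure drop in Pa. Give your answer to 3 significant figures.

ΔP ≈ 25400 Pa

Reynolds number Re = ρVD/μ = 858 · 1.4 · 0.0139 / 0.0466 = 358.3.
Re < 2300 → laminar flow, so f = 64/Re = 64/358.3 = 0.1786 (the turbulent correlation is not needed).
Darcy-Weisbach: ΔP = f(L/D)(ρV²/2) = 0.1786·(2.35/0.0139)·(858·1.4²/2) = 0.1786·169.1·840.8 = 2.539e+04 Pa.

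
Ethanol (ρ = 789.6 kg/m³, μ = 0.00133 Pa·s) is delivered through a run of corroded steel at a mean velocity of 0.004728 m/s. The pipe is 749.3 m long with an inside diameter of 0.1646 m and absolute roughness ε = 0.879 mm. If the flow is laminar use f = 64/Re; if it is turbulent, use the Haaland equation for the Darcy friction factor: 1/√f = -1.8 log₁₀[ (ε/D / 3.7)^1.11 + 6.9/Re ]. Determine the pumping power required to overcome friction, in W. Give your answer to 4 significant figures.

P ≈ 5.599×10^-4 W

Reynolds number Re = ρVD/μ = 789.6 · 0.004728 · 0.1646 / 0.00133 = 462.
Re < 2300 → laminar flow, so f = 64/Re = 64/462 = 0.1385 (the turbulent correlation is not needed).
Darcy-Weisbach: ΔP = f(L/D)(ρV²/2) = 0.1385·(749.3/0.1646)·(789.6·0.004728²/2) = 0.1385·4552·0.008825 = 5.565 Pa.
Q = V·A = 0.004728·0.02128 = 0.0001006 m³/s.
Pumping power P = QΔP = 0.0001006·5.565 = 5.5989×10^-4 W = 5.599×10^-4 W.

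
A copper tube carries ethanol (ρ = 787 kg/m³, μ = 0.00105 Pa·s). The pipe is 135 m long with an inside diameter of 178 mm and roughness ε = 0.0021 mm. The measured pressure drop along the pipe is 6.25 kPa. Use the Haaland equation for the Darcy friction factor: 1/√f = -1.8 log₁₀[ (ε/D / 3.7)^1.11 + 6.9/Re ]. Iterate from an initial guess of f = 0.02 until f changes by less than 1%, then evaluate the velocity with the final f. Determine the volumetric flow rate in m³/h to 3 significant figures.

Q ≈ 101 m³/h

Rearranging Darcy-Weisbach: V = √(2·ΔP·D/(f·L·ρ)). With ε/D = 2.1e-06/0.178 = 1.18e-05, iterate starting from f = 0.02:
  f = 0.02 → V = √(2·6250·0.178/(0.02·135·787)) = 1.023 m/s; Re = ρVD/μ = 1.365e+05; f → 0.01677
  f = 0.01677 → V = 1.117 m/s; Re = 1.491e+05; f → 0.01648
  f = 0.01648 → V = 1.127 m/s; Re = 1.504e+05; f → 0.01645
Converged (Δf/f < 1%). With the final f = 0.01645: V = √(2·6250·0.178/(0.01645·135·787)) = 1.128 m/s.
Q = V·A = 1.128·(π/4·0.178²) = 0.02807 m³/s = 101 m³/h.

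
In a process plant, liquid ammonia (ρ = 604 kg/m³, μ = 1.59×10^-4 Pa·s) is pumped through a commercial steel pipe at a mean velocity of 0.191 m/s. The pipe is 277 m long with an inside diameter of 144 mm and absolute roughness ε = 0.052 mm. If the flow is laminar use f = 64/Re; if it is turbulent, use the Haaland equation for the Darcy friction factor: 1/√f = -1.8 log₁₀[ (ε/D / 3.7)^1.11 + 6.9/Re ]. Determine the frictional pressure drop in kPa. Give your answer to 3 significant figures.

Reynolds number Re = ρVD/μ = 604 · 0.191 · 0.144 / 0.000159 = 1.045e+05.
Re > 4000 → turbulent. Relative roughness ε/D = 5.2e-05/0.144 = 0.000361. Haaland: 1/√f = -1.8 log₁₀[(0.000361/3.7)^1.11 + 6.9/1.045e+05] = -1.8 log₁₀[3.53e-05 + 6.6e-05] = 7.189, so f = 0.01935.
Darcy-Weisbach: ΔP = f(L/D)(ρV²/2) = 0.01935·(277/0.144)·(604·0.191²/2) = 0.01935·1924·11.02 = 410 Pa.
ΔP = 410 Pa = 0.410 kPa.

ΔP ≈ 0.410 kPa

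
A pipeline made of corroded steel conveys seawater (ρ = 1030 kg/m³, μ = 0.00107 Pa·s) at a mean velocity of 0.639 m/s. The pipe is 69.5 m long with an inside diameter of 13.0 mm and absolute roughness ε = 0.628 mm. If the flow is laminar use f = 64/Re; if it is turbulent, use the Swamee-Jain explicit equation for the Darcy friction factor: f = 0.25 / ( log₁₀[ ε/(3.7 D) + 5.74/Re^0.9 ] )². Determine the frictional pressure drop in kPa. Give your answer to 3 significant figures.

ΔP ≈ 84.0 kPa

Reynolds number Re = ρVD/μ = 1030 · 0.639 · 0.013 / 0.00107 = 7996.
Re > 4000 → turbulent. Relative roughness ε/D = 0.000628/0.013 = 0.0483. Swamee-Jain: f = 0.25/(log₁₀[0.0483/3.7 + 5.74/7996^0.9])² = 0.25/(log₁₀[0.0131 + 0.00176])² = 0.25/(-1.829)² = 0.07472.
Darcy-Weisbach: ΔP = f(L/D)(ρV²/2) = 0.07472·(69.5/0.013)·(1030·0.639²/2) = 0.07472·5346·210.3 = 8.4e+04 Pa.
ΔP = 8.4e+04 Pa = 84.0 kPa.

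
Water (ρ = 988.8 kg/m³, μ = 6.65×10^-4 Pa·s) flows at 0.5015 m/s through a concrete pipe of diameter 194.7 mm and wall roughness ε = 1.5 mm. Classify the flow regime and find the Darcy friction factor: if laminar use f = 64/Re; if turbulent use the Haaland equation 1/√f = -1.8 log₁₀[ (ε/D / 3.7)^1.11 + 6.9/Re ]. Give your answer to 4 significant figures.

Re = ρVD/μ = 988.8·0.5015·0.1947/0.000665 = 1.452e+05.
Re > 4000 → turbulent. ε/D = 0.0015/0.1947 = 0.0077; Haaland: 1/√f = -1.8 log₁₀[0.00106 + 4.75e-05] = 5.323, so f = 0.03529.

f ≈ 0.03529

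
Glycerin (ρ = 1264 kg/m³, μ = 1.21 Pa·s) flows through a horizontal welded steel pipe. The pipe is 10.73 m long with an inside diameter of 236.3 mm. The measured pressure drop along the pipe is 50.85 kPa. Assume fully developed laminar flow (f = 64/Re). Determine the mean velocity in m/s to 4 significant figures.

V ≈ 6.834 m/s

For laminar flow, f = 64/Re with Re = ρVD/μ, so Darcy-Weisbach reduces to ΔP = 32μLV/D². Solving for V: V = ΔP·D²/(32μL) = 5.085e+04·(0.2363)²/(32·1.21·10.73) = 6.834 m/s.
Check: Re = ρVD/μ = 1264·6.834·0.2363/1.21 = 1687 < 2300, so the laminar assumption holds.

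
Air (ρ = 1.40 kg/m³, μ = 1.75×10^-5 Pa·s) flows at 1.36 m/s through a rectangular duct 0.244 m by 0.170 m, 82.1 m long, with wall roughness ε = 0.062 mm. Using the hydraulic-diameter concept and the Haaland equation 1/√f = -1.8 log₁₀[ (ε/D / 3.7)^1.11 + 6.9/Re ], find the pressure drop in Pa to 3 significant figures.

ΔP ≈ 13.7 Pa

Hydraulic diameter D_h = 4A/P = 4·(0.244·0.17)/(2·(0.244+0.17)) = 0.1659/0.828 = 0.2004 m.
Re = ρVD_h/μ = 1.4·1.36·0.2004/1.75e-05 = 2.18e+04.
ε/D_h = 6.2e-05/0.2004 = 0.000309; Haaland gives 1/√f = -1.8 log₁₀[2.98e-05+0.000316] = 6.229, so f = 0.02577.
ΔP = f(L/D_h)(ρV²/2) = 0.02577·82.1/0.2004·1.295 = 13.67 Pa.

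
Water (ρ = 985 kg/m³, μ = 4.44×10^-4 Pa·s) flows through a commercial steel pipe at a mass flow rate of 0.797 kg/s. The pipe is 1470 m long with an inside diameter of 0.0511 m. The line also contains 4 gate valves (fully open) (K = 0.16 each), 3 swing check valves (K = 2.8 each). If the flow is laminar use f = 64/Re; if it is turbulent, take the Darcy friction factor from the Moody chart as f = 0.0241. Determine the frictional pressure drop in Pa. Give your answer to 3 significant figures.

A = πD²/4 = π(0.0511)²/4 = 0.002051 m²; mean velocity V = ṁ/(ρA) = 0.797/(985 · 0.002051) = 0.3945 m/s.
Reynolds number Re = ρVD/μ = 985 · 0.3945 · 0.0511 / 0.000444 = 4.473e+04.
Re > 4000 → turbulent; use the Moody-chart value f = 0.0241.
Total minor-loss coefficient ΣK = 4·0.16 + 3·2.8 = 9.04.
ΔP = [f·L/D + ΣK]·(ρV²/2) = [0.0241·1470/0.0511 + 9.04]·(985·0.3945²/2) = [693.3 + 9.04]·76.66 = 5.384e+04 Pa.

ΔP ≈ 53800 Pa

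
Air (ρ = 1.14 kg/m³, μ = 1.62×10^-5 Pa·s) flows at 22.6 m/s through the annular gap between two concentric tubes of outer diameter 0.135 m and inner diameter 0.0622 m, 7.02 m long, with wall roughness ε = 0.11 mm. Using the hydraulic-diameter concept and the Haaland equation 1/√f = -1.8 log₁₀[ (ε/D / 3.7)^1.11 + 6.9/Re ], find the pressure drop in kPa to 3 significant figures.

Hydraulic diameter D_h = 4A/P = D_o - D_i = 0.135 - 0.0622 = 0.0728 m.
Re = ρVD_h/μ = 1.14·22.6·0.0728/1.62e-05 = 1.158e+05.
ε/D_h = 0.00011/0.0728 = 0.00151; Haaland gives 1/√f = -1.8 log₁₀[0.000173+5.96e-05] = 6.54, so f = 0.02338.
ΔP = f(L/D_h)(ρV²/2) = 0.02338·7.02/0.0728·291.1 = 656.4 Pa.
ΔP = 0.656 kPa.

ΔP ≈ 0.656 kPa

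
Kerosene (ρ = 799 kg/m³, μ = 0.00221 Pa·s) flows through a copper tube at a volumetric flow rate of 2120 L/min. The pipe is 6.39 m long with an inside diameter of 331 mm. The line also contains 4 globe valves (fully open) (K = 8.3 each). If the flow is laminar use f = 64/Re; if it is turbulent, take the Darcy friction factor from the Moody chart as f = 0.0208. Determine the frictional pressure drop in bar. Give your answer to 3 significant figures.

Q = 2120 L/min = 2120/60000 = 0.03533 m³/s.
Cross-sectional area A = πD²/4 = π(0.331)²/4 = 0.08605 m²; mean velocity V = Q/A = 0.03533/0.08605 = 0.4106 m/s.
Reynolds number Re = ρVD/μ = 799 · 0.4106 · 0.331 / 0.00221 = 4.914e+04.
Re > 4000 → turbulent; use the Moody-chart value f = 0.0208.
Total minor-loss coefficient ΣK = 4·8.3 = 33.2.
ΔP = [f·L/D + ΣK]·(ρV²/2) = [0.0208·6.39/0.331 + 33.2]·(799·0.4106²/2) = [0.4015 + 33.2]·67.36 = 2263 Pa.
ΔP = 2263 Pa = 0.0226 bar.

ΔP ≈ 0.0226 bar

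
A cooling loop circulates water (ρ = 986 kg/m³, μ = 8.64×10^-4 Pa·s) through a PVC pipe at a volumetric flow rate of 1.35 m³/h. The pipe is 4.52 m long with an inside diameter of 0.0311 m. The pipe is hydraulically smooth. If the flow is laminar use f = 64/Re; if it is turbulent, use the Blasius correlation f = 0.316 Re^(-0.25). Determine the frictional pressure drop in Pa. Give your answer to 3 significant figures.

Q = 1.35 m³/h = 1.35/3600 = 0.000375 m³/s.
Cross-sectional area A = πD²/4 = π(0.0311)²/4 = 0.0007596 m²; mean velocity V = Q/A = 0.000375/0.0007596 = 0.4937 m/s.
Reynolds number Re = ρVD/μ = 986 · 0.4937 · 0.0311 / 0.000864 = 1.752e+04.
Re > 4000 → turbulent. Smooth-pipe (Blasius): f = 0.316 Re^(-0.25) = 0.316/(1.752e+04)^0.25 = 0.02747.
Darcy-Weisbach: ΔP = f(L/D)(ρV²/2) = 0.02747·(4.52/0.0311)·(986·0.4937²/2) = 0.02747·145.3·120.1 = 479.6 Pa.

ΔP ≈ 480 Pa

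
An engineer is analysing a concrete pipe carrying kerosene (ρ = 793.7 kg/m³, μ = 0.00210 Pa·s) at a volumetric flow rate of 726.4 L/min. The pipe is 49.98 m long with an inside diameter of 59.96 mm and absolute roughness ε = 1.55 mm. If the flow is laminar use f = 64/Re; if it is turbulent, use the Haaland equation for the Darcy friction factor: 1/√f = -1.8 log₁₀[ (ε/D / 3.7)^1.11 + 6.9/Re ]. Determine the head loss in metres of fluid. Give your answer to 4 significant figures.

Q = 726.4 L/min = 726.4/60000 = 0.01211 m³/s.
Cross-sectional area A = πD²/4 = π(0.05996)²/4 = 0.002824 m²; mean velocity V = Q/A = 0.01211/0.002824 = 4.288 m/s.
Reynolds number Re = ρVD/μ = 793.7 · 4.288 · 0.05996 / 0.0021 = 9.717e+04.
Re > 4000 → turbulent. Relative roughness ε/D = 0.00155/0.05996 = 0.0259. Haaland: 1/√f = -1.8 log₁₀[(0.0259/3.7)^1.11 + 6.9/9.717e+04] = -1.8 log₁₀[0.00405 + 7.1e-05] = 4.294, so f = 0.05425.
Darcy-Weisbach: ΔP = f(L/D)(ρV²/2) = 0.05425·(49.98/0.05996)·(793.7·4.288²/2) = 0.05425·833.6·7295 = 3.299e+05 Pa.
Head loss h_f = ΔP/(ρg) = 3.299e+05/(793.7·9.81) = 42.37 m.

h_f ≈ 42.37 m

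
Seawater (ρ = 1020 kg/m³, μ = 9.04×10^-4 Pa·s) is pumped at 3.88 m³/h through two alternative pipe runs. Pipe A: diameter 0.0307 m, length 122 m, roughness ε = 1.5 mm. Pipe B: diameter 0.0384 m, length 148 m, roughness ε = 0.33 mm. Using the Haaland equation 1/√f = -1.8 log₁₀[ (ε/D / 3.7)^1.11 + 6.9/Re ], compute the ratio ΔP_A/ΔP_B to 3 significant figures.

ΔP_A/ΔP_B ≈ 4.80

Pipe A: V = Q/A = 0.001078/0.0007402 = 1.456 m/s; Re = 5.044e+04; ε/D = 0.0489; Haaland → f = 0.07142; ΔP_A = f(L/D)(ρV²/2) = 3.069e+05 Pa.
Pipe B: V = Q/A = 0.001078/0.001158 = 0.9306 m/s; Re = 4.032e+04; ε/D = 0.00859; Haaland → f = 0.03759; ΔP_B = f(L/D)(ρV²/2) = 6.399e+04 Pa.
ΔP_A/ΔP_B = 3.069e+05/6.399e+04 = 4.80.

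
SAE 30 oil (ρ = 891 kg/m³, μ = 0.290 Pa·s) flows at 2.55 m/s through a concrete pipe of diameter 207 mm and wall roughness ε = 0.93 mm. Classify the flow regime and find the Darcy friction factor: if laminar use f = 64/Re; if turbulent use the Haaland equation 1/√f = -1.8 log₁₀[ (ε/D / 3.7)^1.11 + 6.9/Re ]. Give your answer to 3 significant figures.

Re = ρVD/μ = 891·2.55·0.207/0.29 = 1622.
Re < 2300 → laminar, so f = 64/Re = 0.03946 (roughness is irrelevant in laminar flow).

f ≈ 0.0395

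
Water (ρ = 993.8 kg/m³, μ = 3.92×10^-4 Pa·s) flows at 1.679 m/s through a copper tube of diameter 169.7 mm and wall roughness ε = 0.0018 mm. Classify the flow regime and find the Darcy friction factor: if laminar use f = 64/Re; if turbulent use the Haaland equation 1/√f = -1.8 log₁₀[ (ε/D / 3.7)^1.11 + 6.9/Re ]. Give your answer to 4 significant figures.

f ≈ 0.01240

Re = ρVD/μ = 993.8·1.679·0.1697/0.000392 = 7.223e+05.
Re > 4000 → turbulent. ε/D = 1.8e-06/0.1697 = 1.06e-05; Haaland: 1/√f = -1.8 log₁₀[7.04e-07 + 9.55e-06] = 8.98, so f = 0.0124.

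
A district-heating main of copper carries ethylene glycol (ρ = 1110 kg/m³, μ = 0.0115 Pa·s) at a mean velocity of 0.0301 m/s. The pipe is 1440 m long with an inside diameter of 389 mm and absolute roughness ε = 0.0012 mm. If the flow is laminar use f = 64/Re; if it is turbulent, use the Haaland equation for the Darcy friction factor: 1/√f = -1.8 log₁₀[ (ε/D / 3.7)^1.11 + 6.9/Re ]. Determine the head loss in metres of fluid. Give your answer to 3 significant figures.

h_f ≈ 0.00968 m

Reynolds number Re = ρVD/μ = 1110 · 0.0301 · 0.389 / 0.0115 = 1130.
Re < 2300 → laminar flow, so f = 64/Re = 64/1130 = 0.05663 (the turbulent correlation is not needed).
Darcy-Weisbach: ΔP = f(L/D)(ρV²/2) = 0.05663·(1440/0.389)·(1110·0.0301²/2) = 0.05663·3702·0.5028 = 105.4 Pa.
Head loss h_f = ΔP/(ρg) = 105.4/(1110·9.81) = 0.00968 m.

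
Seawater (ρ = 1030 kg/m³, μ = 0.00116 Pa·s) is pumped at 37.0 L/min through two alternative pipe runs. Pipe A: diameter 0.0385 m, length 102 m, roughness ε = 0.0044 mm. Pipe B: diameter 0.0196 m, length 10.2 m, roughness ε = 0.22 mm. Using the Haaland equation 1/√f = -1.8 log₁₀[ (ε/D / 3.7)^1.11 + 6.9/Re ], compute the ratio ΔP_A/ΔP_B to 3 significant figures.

ΔP_A/ΔP_B ≈ 0.222

Pipe A: V = Q/A = 0.0006167/0.001164 = 0.5297 m/s; Re = 1.811e+04; ε/D = 0.000114; Haaland → f = 0.02657; ΔP_A = f(L/D)(ρV²/2) = 1.017e+04 Pa.
Pipe B: V = Q/A = 0.0006167/0.0003017 = 2.044 m/s; Re = 3.557e+04; ε/D = 0.0112; Haaland → f = 0.04095; ΔP_B = f(L/D)(ρV²/2) = 4.584e+04 Pa.
ΔP_A/ΔP_B = 1.017e+04/4.584e+04 = 0.222.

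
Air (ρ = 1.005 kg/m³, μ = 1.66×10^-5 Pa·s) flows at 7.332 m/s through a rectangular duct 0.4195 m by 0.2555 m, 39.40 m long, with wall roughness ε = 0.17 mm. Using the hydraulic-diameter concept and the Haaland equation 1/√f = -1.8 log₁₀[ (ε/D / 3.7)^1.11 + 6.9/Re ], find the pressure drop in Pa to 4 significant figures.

Hydraulic diameter D_h = 4A/P = 4·(0.4195·0.2555)/(2·(0.4195+0.2555)) = 0.4287/1.35 = 0.3176 m.
Re = ρVD_h/μ = 1.005·7.332·0.3176/1.66e-05 = 1.41e+05.
ε/D_h = 0.00017/0.3176 = 0.000535; Haaland gives 1/√f = -1.8 log₁₀[5.47e-05+4.89e-05] = 7.172, so f = 0.01944.
ΔP = f(L/D_h)(ρV²/2) = 0.01944·39.4/0.3176·27.01 = 65.16 Pa.

ΔP ≈ 65.16 Pa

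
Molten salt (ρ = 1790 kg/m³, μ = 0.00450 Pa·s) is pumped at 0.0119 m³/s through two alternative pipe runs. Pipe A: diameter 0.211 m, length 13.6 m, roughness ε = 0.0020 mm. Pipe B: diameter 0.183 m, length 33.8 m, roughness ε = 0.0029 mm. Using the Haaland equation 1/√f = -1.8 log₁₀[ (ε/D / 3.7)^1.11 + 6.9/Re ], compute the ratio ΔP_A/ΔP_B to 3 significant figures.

Pipe A: V = Q/A = 0.0119/0.03497 = 0.3403 m/s; Re = 2.856e+04; ε/D = 9.48e-06; Haaland → f = 0.02361; ΔP_A = f(L/D)(ρV²/2) = 157.7 Pa.
Pipe B: V = Q/A = 0.0119/0.0263 = 0.4524 m/s; Re = 3.293e+04; ε/D = 1.58e-05; Haaland → f = 0.02283; ΔP_B = f(L/D)(ρV²/2) = 772.6 Pa.
ΔP_A/ΔP_B = 157.7/772.6 = 0.204.

ΔP_A/ΔP_B ≈ 0.204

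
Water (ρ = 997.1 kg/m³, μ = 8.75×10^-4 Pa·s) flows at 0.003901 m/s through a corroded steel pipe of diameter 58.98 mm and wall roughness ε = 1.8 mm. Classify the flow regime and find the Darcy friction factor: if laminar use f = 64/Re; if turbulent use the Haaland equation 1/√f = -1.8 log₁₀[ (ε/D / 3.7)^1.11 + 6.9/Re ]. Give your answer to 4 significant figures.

f ≈ 0.2441

Re = ρVD/μ = 997.1·0.003901·0.05898/0.000875 = 262.2.
Re < 2300 → laminar, so f = 64/Re = 0.2441 (roughness is irrelevant in laminar flow).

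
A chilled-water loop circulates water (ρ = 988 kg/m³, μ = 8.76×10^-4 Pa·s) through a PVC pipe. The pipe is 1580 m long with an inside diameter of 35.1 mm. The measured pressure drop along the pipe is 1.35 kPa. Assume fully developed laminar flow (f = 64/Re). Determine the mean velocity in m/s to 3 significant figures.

For laminar flow, f = 64/Re with Re = ρVD/μ, so Darcy-Weisbach reduces to ΔP = 32μLV/D². Solving for V: V = ΔP·D²/(32μL) = 1350·(0.0351)²/(32·0.000876·1580) = 0.03755 m/s.
Check: Re = ρVD/μ = 988·0.03755·0.0351/0.000876 = 1487 < 2300, so the laminar assumption holds.

V ≈ 0.0376 m/s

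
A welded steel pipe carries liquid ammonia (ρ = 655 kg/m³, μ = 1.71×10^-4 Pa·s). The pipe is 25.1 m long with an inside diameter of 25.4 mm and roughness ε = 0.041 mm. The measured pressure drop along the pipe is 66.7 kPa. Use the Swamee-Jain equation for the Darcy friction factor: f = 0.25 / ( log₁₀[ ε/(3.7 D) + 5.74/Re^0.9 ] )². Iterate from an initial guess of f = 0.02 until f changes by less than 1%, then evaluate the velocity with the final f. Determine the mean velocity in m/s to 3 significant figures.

V ≈ 2.99 m/s

Rearranging Darcy-Weisbach: V = √(2·ΔP·D/(f·L·ρ)). With ε/D = 4.1e-05/0.0254 = 0.00161, iterate starting from f = 0.02:
  f = 0.02 → V = √(2·6.67e+04·0.0254/(0.02·25.1·655)) = 3.21 m/s; Re = ρVD/μ = 3.123e+05; f → 0.02296
  f = 0.02296 → V = 2.996 m/s; Re = 2.915e+05; f → 0.02301
Converged (Δf/f < 1%). With the final f = 0.02301: V = √(2·6.67e+04·0.0254/(0.02301·25.1·655)) = 2.993 m/s.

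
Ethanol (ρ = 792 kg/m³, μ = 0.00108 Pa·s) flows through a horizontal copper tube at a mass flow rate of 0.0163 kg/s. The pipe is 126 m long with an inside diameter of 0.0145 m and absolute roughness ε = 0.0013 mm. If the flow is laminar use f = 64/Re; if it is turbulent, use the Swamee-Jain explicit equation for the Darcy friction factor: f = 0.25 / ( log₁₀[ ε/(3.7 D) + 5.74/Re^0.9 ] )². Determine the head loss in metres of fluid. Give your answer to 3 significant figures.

A = πD²/4 = π(0.0145)²/4 = 0.0001651 m²; mean velocity V = ṁ/(ρA) = 0.0163/(792 · 0.0001651) = 0.1246 m/s.
Reynolds number Re = ρVD/μ = 792 · 0.1246 · 0.0145 / 0.00108 = 1325.
Re < 2300 → laminar flow, so f = 64/Re = 64/1325 = 0.04829 (the turbulent correlation is not needed).
Darcy-Weisbach: ΔP = f(L/D)(ρV²/2) = 0.04829·(126/0.0145)·(792·0.1246²/2) = 0.04829·8690·6.151 = 2581 Pa.
Head loss h_f = ΔP/(ρg) = 2581/(792·9.81) = 0.332 m.

h_f ≈ 0.332 m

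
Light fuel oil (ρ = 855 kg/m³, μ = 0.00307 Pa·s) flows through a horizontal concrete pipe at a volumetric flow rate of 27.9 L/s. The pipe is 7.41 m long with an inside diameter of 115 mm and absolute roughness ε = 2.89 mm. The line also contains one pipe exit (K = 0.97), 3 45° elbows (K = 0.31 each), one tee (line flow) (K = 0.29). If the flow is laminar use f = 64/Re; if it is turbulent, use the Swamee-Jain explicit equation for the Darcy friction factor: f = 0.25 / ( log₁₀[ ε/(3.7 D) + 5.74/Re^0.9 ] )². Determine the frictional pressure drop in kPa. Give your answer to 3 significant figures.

ΔP ≈ 17.5 kPa

Q = 27.9 L/s = 27.9/1000 = 0.0279 m³/s.
Cross-sectional area A = πD²/4 = π(0.115)²/4 = 0.01039 m²; mean velocity V = Q/A = 0.0279/0.01039 = 2.686 m/s.
Reynolds number Re = ρVD/μ = 855 · 2.686 · 0.115 / 0.00307 = 8.603e+04.
Re > 4000 → turbulent. Relative roughness ε/D = 0.00289/0.115 = 0.0251. Swamee-Jain: f = 0.25/(log₁₀[0.0251/3.7 + 5.74/8.603e+04^0.9])² = 0.25/(log₁₀[0.00679 + 0.000208])² = 0.25/(-2.155)² = 0.05384.
Total minor-loss coefficient ΣK = 1·0.97 + 3·0.31 + 1·0.29 = 2.19.
ΔP = [f·L/D + ΣK]·(ρV²/2) = [0.05384·7.41/0.115 + 2.19]·(855·2.686²/2) = [3.469 + 2.19]·3084 = 1.745e+04 Pa.
ΔP = 1.745e+04 Pa = 17.5 kPa.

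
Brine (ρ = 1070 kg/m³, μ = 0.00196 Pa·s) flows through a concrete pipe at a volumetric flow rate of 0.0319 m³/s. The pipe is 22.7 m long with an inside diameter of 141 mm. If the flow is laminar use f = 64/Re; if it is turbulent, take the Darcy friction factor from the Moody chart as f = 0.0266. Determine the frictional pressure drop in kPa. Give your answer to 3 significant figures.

Cross-sectional area A = πD²/4 = π(0.141)²/4 = 0.01561 m²; mean velocity V = Q/A = 0.0319/0.01561 = 2.043 m/s.
Reynolds number Re = ρVD/μ = 1070 · 2.043 · 0.141 / 0.00196 = 1.573e+05.
Re > 4000 → turbulent; use the Moody-chart value f = 0.0266.
Darcy-Weisbach: ΔP = f(L/D)(ρV²/2) = 0.0266·(22.7/0.141)·(1070·2.043²/2) = 0.0266·161·2233 = 9562 Pa.
ΔP = 9562 Pa = 9.56 kPa.

ΔP ≈ 9.56 kPa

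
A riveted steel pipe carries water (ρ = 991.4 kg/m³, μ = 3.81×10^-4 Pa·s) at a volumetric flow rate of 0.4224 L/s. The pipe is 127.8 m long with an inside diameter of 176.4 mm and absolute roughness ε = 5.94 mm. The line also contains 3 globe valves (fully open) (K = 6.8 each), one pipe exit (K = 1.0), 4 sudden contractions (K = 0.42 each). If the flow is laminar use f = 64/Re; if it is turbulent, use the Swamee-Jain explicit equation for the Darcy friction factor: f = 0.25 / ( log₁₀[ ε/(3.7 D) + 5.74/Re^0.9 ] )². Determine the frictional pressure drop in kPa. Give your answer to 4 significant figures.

ΔP ≈ 0.01037 kPa

Q = 0.4224 L/s = 0.4224/1000 = 0.0004224 m³/s.
Cross-sectional area A = πD²/4 = π(0.1764)²/4 = 0.02444 m²; mean velocity V = Q/A = 0.0004224/0.02444 = 0.01728 m/s.
Reynolds number Re = ρVD/μ = 991.4 · 0.01728 · 0.1764 / 0.000381 = 7933.
Re > 4000 → turbulent. Relative roughness ε/D = 0.00594/0.1764 = 0.0337. Swamee-Jain: f = 0.25/(log₁₀[0.0337/3.7 + 5.74/7933^0.9])² = 0.25/(log₁₀[0.0091 + 0.00178])² = 0.25/(-1.964)² = 0.06485.
Total minor-loss coefficient ΣK = 3·6.8 + 1·1 + 4·0.42 = 23.1.
ΔP = [f·L/D + ΣK]·(ρV²/2) = [0.06485·127.8/0.1764 + 23.1]·(991.4·0.01728²/2) = [46.98 + 23.1]·0.1481 = 10.37 Pa.
ΔP = 10.37 Pa = 0.01037 kPa.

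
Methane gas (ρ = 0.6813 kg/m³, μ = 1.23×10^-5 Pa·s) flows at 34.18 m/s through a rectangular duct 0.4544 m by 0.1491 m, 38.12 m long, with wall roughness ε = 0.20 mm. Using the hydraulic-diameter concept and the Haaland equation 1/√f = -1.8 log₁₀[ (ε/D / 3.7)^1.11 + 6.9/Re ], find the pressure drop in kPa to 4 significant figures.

ΔP ≈ 1.337 kPa

Hydraulic diameter D_h = 4A/P = 4·(0.4544·0.1491)/(2·(0.4544+0.1491)) = 0.271/1.207 = 0.2245 m.
Re = ρVD_h/μ = 0.6813·34.18·0.2245/1.23e-05 = 4.251e+05.
ε/D_h = 0.0002/0.2245 = 0.000891; Haaland gives 1/√f = -1.8 log₁₀[9.63e-05+1.62e-05] = 7.108, so f = 0.01979.
ΔP = f(L/D_h)(ρV²/2) = 0.01979·38.12/0.2245·398 = 1337 Pa.
ΔP = 1.337 kPa.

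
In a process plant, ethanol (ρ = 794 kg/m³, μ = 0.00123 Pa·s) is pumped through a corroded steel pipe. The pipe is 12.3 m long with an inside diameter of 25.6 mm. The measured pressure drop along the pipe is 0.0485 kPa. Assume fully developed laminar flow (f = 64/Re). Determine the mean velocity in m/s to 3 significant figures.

For laminar flow, f = 64/Re with Re = ρVD/μ, so Darcy-Weisbach reduces to ΔP = 32μLV/D². Solving for V: V = ΔP·D²/(32μL) = 48.5·(0.0256)²/(32·0.00123·12.3) = 0.06565 m/s.
Check: Re = ρVD/μ = 794·0.06565·0.0256/0.00123 = 1085 < 2300, so the laminar assumption holds.

V ≈ 0.0657 m/s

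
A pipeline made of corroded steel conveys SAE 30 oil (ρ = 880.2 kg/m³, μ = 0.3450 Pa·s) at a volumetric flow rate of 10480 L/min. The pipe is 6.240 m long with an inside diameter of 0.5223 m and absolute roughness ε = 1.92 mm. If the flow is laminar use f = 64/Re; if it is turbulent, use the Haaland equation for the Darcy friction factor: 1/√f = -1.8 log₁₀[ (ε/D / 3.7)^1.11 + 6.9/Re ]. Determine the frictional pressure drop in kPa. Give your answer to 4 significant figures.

ΔP ≈ 0.2059 kPa

Q = 10480 L/min = 10480/60000 = 0.1747 m³/s.
Cross-sectional area A = πD²/4 = π(0.5223)²/4 = 0.2143 m²; mean velocity V = Q/A = 0.1747/0.2143 = 0.8152 m/s.
Reynolds number Re = ρVD/μ = 880.2 · 0.8152 · 0.5223 / 0.345 = 1086.
Re < 2300 → laminar flow, so f = 64/Re = 64/1086 = 0.05891 (the turbulent correlation is not needed).
Darcy-Weisbach: ΔP = f(L/D)(ρV²/2) = 0.05891·(6.24/0.5223)·(880.2·0.8152²/2) = 0.05891·11.95·292.5 = 205.9 Pa.
ΔP = 205.9 Pa = 0.2059 kPa.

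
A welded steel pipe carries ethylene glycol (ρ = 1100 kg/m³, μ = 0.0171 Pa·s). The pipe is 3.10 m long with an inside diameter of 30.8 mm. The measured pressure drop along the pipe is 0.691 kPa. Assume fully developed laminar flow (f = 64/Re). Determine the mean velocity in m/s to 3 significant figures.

For laminar flow, f = 64/Re with Re = ρVD/μ, so Darcy-Weisbach reduces to ΔP = 32μLV/D². Solving for V: V = ΔP·D²/(32μL) = 691·(0.0308)²/(32·0.0171·3.1) = 0.3864 m/s.
Check: Re = ρVD/μ = 1100·0.3864·0.0308/0.0171 = 765.6 < 2300, so the laminar assumption holds.

V ≈ 0.386 m/s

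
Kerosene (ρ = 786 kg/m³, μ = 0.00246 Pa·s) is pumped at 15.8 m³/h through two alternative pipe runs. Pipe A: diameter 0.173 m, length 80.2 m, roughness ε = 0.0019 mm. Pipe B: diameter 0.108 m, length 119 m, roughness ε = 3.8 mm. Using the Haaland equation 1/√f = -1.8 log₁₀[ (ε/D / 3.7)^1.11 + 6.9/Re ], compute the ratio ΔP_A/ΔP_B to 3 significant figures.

Pipe A: V = Q/A = 0.004389/0.02351 = 0.1867 m/s; Re = 1.032e+04; ε/D = 1.1e-05; Haaland → f = 0.03063; ΔP_A = f(L/D)(ρV²/2) = 194.5 Pa.
Pipe B: V = Q/A = 0.004389/0.009161 = 0.4791 m/s; Re = 1.653e+04; ε/D = 0.0352; Haaland → f = 0.06299; ΔP_B = f(L/D)(ρV²/2) = 6261 Pa.
ΔP_A/ΔP_B = 194.5/6261 = 0.0311.

ΔP_A/ΔP_B ≈ 0.0311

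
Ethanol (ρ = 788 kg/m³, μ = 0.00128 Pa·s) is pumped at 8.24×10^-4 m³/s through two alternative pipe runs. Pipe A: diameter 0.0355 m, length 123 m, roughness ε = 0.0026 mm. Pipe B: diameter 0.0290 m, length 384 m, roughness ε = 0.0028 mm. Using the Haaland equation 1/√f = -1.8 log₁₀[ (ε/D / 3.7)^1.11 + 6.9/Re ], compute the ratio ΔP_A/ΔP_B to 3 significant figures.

Pipe A: V = Q/A = 0.000824/0.0009898 = 0.8325 m/s; Re = 1.819e+04; ε/D = 7.32e-05; Haaland → f = 0.02648; ΔP_A = f(L/D)(ρV²/2) = 2.505e+04 Pa.
Pipe B: V = Q/A = 0.000824/0.0006605 = 1.248 m/s; Re = 2.227e+04; ε/D = 9.66e-05; Haaland → f = 0.02523; ΔP_B = f(L/D)(ρV²/2) = 2.048e+05 Pa.
ΔP_A/ΔP_B = 2.505e+04/2.048e+05 = 0.122.

ΔP_A/ΔP_B ≈ 0.122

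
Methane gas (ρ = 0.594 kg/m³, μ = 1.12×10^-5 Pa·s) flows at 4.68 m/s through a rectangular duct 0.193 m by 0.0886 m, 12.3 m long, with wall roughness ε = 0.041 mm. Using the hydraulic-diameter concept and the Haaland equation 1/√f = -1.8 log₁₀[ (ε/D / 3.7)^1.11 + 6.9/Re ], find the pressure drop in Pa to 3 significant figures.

ΔP ≈ 15.8 Pa

Hydraulic diameter D_h = 4A/P = 4·(0.193·0.0886)/(2·(0.193+0.0886)) = 0.0684/0.5632 = 0.1214 m.
Re = ρVD_h/μ = 0.594·4.68·0.1214/1.12e-05 = 3.014e+04.
ε/D_h = 4.1e-05/0.1214 = 0.000338; Haaland gives 1/√f = -1.8 log₁₀[3.28e-05+0.000229] = 6.448, so f = 0.02405.
ΔP = f(L/D_h)(ρV²/2) = 0.02405·12.3/0.1214·6.505 = 15.85 Pa.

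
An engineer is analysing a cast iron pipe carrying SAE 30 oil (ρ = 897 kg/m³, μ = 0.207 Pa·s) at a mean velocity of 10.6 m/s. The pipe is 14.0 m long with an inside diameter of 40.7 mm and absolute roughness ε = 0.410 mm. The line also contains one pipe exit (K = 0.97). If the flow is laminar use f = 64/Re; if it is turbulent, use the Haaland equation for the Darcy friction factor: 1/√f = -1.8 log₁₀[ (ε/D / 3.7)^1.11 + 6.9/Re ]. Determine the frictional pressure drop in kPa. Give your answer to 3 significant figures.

ΔP ≈ 642 kPa

Reynolds number Re = ρVD/μ = 897 · 10.6 · 0.0407 / 0.207 = 1869.
Re < 2300 → laminar flow, so f = 64/Re = 64/1869 = 0.03423 (the turbulent correlation is not needed).
Total minor-loss coefficient ΣK = 1·0.97 = 0.97.
ΔP = [f·L/D + ΣK]·(ρV²/2) = [0.03423·14/0.0407 + 0.97]·(897·10.6²/2) = [11.78 + 0.97]·5.039e+04 = 6.423e+05 Pa.
ΔP = 6.423e+05 Pa = 642 kPa.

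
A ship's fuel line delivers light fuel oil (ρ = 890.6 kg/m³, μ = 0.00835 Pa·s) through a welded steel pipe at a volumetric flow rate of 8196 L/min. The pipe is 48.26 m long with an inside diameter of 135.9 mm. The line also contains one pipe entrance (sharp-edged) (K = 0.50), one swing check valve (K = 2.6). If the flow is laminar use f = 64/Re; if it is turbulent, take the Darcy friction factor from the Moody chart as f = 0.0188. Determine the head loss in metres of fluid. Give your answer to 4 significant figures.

Q = 8196 L/min = 8196/60000 = 0.1366 m³/s.
Cross-sectional area A = πD²/4 = π(0.1359)²/4 = 0.01451 m²; mean velocity V = Q/A = 0.1366/0.01451 = 9.417 m/s.
Reynolds number Re = ρVD/μ = 890.6 · 9.417 · 0.1359 / 0.00835 = 1.365e+05.
Re > 4000 → turbulent; use the Moody-chart value f = 0.0188.
Total minor-loss coefficient ΣK = 1·0.5 + 1·2.6 = 3.1.
ΔP = [f·L/D + ΣK]·(ρV²/2) = [0.0188·48.26/0.1359 + 3.1]·(890.6·9.417²/2) = [6.676 + 3.1]·3.949e+04 = 3.861e+05 Pa.
Head loss h_f = ΔP/(ρg) = 3.861e+05/(890.6·9.81) = 44.19 m.

h_f ≈ 44.19 m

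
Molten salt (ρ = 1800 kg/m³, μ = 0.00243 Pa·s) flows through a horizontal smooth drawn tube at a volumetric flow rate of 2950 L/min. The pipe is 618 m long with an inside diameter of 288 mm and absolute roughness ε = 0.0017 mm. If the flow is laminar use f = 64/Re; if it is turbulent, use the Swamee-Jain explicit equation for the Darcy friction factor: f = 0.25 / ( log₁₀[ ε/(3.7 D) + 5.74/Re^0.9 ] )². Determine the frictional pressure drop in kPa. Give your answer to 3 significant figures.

Q = 2950 L/min = 2950/60000 = 0.04917 m³/s.
Cross-sectional area A = πD²/4 = π(0.288)²/4 = 0.06514 m²; mean velocity V = Q/A = 0.04917/0.06514 = 0.7547 m/s.
Reynolds number Re = ρVD/μ = 1800 · 0.7547 · 0.288 / 0.00243 = 1.61e+05.
Re > 4000 → turbulent. Relative roughness ε/D = 1.7e-06/0.288 = 5.9e-06. Swamee-Jain: f = 0.25/(log₁₀[5.9e-06/3.7 + 5.74/1.61e+05^0.9])² = 0.25/(log₁₀[1.6e-06 + 0.000118])² = 0.25/(-3.921)² = 0.01626.
Darcy-Weisbach: ΔP = f(L/D)(ρV²/2) = 0.01626·(618/0.288)·(1800·0.7547²/2) = 0.01626·2146·512.7 = 1.788e+04 Pa.
ΔP = 1.788e+04 Pa = 17.9 kPa.

ΔP ≈ 17.9 kPa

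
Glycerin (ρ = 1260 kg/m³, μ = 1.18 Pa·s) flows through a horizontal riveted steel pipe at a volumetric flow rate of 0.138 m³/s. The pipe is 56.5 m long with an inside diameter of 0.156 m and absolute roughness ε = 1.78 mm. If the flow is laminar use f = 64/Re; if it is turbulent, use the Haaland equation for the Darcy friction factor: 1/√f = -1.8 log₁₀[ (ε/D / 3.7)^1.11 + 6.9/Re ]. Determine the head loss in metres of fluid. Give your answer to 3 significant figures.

h_f ≈ 51.2 m

Cross-sectional area A = πD²/4 = π(0.156)²/4 = 0.01911 m²; mean velocity V = Q/A = 0.138/0.01911 = 7.22 m/s.
Reynolds number Re = ρVD/μ = 1260 · 7.22 · 0.156 / 1.18 = 1203.
Re < 2300 → laminar flow, so f = 64/Re = 64/1203 = 0.05321 (the turbulent correlation is not needed).
Darcy-Weisbach: ΔP = f(L/D)(ρV²/2) = 0.05321·(56.5/0.156)·(1260·7.22²/2) = 0.05321·362.2·3.284e+04 = 6.33e+05 Pa.
Head loss h_f = ΔP/(ρg) = 6.33e+05/(1260·9.81) = 51.2 m.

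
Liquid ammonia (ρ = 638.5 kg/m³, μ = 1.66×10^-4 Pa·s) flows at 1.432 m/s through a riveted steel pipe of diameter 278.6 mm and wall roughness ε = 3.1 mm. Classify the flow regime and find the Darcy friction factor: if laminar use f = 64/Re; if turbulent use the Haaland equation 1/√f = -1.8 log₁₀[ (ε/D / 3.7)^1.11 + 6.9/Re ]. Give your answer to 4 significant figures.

Re = ρVD/μ = 638.5·1.432·0.2786/0.000166 = 1.535e+06.
Re > 4000 → turbulent. ε/D = 0.0031/0.2786 = 0.0111; Haaland: 1/√f = -1.8 log₁₀[0.00159 + 4.5e-06] = 5.036, so f = 0.03942.

f ≈ 0.03942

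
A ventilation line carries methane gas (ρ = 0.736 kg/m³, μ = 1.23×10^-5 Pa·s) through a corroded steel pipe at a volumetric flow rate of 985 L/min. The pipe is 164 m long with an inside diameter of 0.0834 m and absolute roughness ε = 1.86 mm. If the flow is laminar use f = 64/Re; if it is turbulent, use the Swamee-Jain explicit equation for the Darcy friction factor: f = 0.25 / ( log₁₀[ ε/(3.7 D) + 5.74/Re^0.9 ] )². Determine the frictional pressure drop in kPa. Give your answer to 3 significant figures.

ΔP ≈ 0.352 kPa

Q = 985 L/min = 985/60000 = 0.01642 m³/s.
Cross-sectional area A = πD²/4 = π(0.0834)²/4 = 0.005463 m²; mean velocity V = Q/A = 0.01642/0.005463 = 3.005 m/s.
Reynolds number Re = ρVD/μ = 0.736 · 3.005 · 0.0834 / 1.23e-05 = 1.5e+04.
Re > 4000 → turbulent. Relative roughness ε/D = 0.00186/0.0834 = 0.0223. Swamee-Jain: f = 0.25/(log₁₀[0.0223/3.7 + 5.74/1.5e+04^0.9])² = 0.25/(log₁₀[0.00603 + 0.001])² = 0.25/(-2.153)² = 0.05393.
Darcy-Weisbach: ΔP = f(L/D)(ρV²/2) = 0.05393·(164/0.0834)·(0.736·3.005²/2) = 0.05393·1966·3.323 = 352.4 Pa.
ΔP = 352.4 Pa = 0.352 kPa.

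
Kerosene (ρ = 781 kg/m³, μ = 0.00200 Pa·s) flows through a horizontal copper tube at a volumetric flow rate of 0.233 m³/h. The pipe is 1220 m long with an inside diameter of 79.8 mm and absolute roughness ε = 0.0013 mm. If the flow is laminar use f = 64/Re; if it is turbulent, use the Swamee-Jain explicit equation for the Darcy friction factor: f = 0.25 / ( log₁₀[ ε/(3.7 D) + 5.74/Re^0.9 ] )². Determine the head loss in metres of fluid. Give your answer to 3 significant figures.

Q = 0.233 m³/h = 0.233/3600 = 6.472e-05 m³/s.
Cross-sectional area A = πD²/4 = π(0.0798)²/4 = 0.005001 m²; mean velocity V = Q/A = 6.472e-05/0.005001 = 0.01294 m/s.
Reynolds number Re = ρVD/μ = 781 · 0.01294 · 0.0798 / 0.002 = 403.3.
Re < 2300 → laminar flow, so f = 64/Re = 64/403.3 = 0.1587 (the turbulent correlation is not needed).
Darcy-Weisbach: ΔP = f(L/D)(ρV²/2) = 0.1587·(1220/0.0798)·(781·0.01294²/2) = 0.1587·1.529e+04·0.06539 = 158.7 Pa.
Head loss h_f = ΔP/(ρg) = 158.7/(781·9.81) = 0.0207 m.

h_f ≈ 0.0207 m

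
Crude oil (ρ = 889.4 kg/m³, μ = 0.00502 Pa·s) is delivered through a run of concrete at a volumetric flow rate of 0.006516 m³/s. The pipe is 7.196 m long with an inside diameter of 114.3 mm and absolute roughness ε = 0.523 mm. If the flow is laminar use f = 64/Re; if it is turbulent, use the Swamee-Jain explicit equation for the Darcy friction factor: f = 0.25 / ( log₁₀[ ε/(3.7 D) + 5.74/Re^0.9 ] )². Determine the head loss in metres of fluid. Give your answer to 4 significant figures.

Cross-sectional area A = πD²/4 = π(0.1143)²/4 = 0.01026 m²; mean velocity V = Q/A = 0.006516/0.01026 = 0.635 m/s.
Reynolds number Re = ρVD/μ = 889.4 · 0.635 · 0.1143 / 0.00502 = 1.286e+04.
Re > 4000 → turbulent. Relative roughness ε/D = 0.000523/0.1143 = 0.00458. Swamee-Jain: f = 0.25/(log₁₀[0.00458/3.7 + 5.74/1.286e+04^0.9])² = 0.25/(log₁₀[0.00124 + 0.00115])² = 0.25/(-2.622)² = 0.03636.
Darcy-Weisbach: ΔP = f(L/D)(ρV²/2) = 0.03636·(7.196/0.1143)·(889.4·0.635²/2) = 0.03636·62.96·179.3 = 410.5 Pa.
Head loss h_f = ΔP/(ρg) = 410.5/(889.4·9.81) = 0.04705 m.

h_f ≈ 0.04705 m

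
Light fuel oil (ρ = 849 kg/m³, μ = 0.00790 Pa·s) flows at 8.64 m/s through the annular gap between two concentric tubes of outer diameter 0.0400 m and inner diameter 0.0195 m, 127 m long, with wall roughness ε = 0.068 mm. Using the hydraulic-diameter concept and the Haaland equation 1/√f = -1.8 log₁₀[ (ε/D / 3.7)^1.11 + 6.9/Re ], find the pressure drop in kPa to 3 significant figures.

Hydraulic diameter D_h = 4A/P = D_o - D_i = 0.04 - 0.0195 = 0.0205 m.
Re = ρVD_h/μ = 849·8.64·0.0205/0.0079 = 1.903e+04.
ε/D_h = 6.8e-05/0.0205 = 0.00332; Haaland gives 1/√f = -1.8 log₁₀[0.000414+0.000362] = 5.597, so f = 0.03192.
ΔP = f(L/D_h)(ρV²/2) = 0.03192·127/0.0205·3.169e+04 = 6.266e+06 Pa.
ΔP = 6270 kPa.

ΔP ≈ 6270 kPa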